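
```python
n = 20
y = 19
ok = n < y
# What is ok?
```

Trace (tracking ok):
n = 20  # -> n = 20
y = 19  # -> y = 19
ok = n < y  # -> ok = False

Answer: False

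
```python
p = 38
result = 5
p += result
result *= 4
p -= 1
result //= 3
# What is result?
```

Answer: 6

Derivation:
Trace (tracking result):
p = 38  # -> p = 38
result = 5  # -> result = 5
p += result  # -> p = 43
result *= 4  # -> result = 20
p -= 1  # -> p = 42
result //= 3  # -> result = 6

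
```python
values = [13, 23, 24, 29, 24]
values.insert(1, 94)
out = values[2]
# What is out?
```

Answer: 23

Derivation:
Trace (tracking out):
values = [13, 23, 24, 29, 24]  # -> values = [13, 23, 24, 29, 24]
values.insert(1, 94)  # -> values = [13, 94, 23, 24, 29, 24]
out = values[2]  # -> out = 23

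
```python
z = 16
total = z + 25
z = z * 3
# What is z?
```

Trace (tracking z):
z = 16  # -> z = 16
total = z + 25  # -> total = 41
z = z * 3  # -> z = 48

Answer: 48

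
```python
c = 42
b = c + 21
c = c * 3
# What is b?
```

Trace (tracking b):
c = 42  # -> c = 42
b = c + 21  # -> b = 63
c = c * 3  # -> c = 126

Answer: 63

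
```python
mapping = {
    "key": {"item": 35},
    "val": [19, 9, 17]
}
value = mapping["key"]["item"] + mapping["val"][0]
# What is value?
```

Answer: 54

Derivation:
Trace (tracking value):
mapping = {'key': {'item': 35}, 'val': [19, 9, 17]}  # -> mapping = {'key': {'item': 35}, 'val': [19, 9, 17]}
value = mapping['key']['item'] + mapping['val'][0]  # -> value = 54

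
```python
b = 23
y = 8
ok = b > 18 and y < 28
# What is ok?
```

Trace (tracking ok):
b = 23  # -> b = 23
y = 8  # -> y = 8
ok = b > 18 and y < 28  # -> ok = True

Answer: True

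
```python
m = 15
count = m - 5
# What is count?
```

Answer: 10

Derivation:
Trace (tracking count):
m = 15  # -> m = 15
count = m - 5  # -> count = 10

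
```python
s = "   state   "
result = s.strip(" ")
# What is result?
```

Answer: 'state'

Derivation:
Trace (tracking result):
s = '   state   '  # -> s = '   state   '
result = s.strip(' ')  # -> result = 'state'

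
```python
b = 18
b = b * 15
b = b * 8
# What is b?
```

Answer: 2160

Derivation:
Trace (tracking b):
b = 18  # -> b = 18
b = b * 15  # -> b = 270
b = b * 8  # -> b = 2160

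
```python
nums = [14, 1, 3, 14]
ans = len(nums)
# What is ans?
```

Trace (tracking ans):
nums = [14, 1, 3, 14]  # -> nums = [14, 1, 3, 14]
ans = len(nums)  # -> ans = 4

Answer: 4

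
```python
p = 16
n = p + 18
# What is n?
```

Trace (tracking n):
p = 16  # -> p = 16
n = p + 18  # -> n = 34

Answer: 34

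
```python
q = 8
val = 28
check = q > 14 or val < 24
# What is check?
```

Answer: False

Derivation:
Trace (tracking check):
q = 8  # -> q = 8
val = 28  # -> val = 28
check = q > 14 or val < 24  # -> check = False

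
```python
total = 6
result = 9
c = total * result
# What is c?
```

Answer: 54

Derivation:
Trace (tracking c):
total = 6  # -> total = 6
result = 9  # -> result = 9
c = total * result  # -> c = 54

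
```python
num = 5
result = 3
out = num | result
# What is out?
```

Answer: 7

Derivation:
Trace (tracking out):
num = 5  # -> num = 5
result = 3  # -> result = 3
out = num | result  # -> out = 7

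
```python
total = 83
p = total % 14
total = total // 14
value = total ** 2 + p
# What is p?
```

Trace (tracking p):
total = 83  # -> total = 83
p = total % 14  # -> p = 13
total = total // 14  # -> total = 5
value = total ** 2 + p  # -> value = 38

Answer: 13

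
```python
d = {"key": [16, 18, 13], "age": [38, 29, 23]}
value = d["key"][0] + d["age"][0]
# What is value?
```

Answer: 54

Derivation:
Trace (tracking value):
d = {'key': [16, 18, 13], 'age': [38, 29, 23]}  # -> d = {'key': [16, 18, 13], 'age': [38, 29, 23]}
value = d['key'][0] + d['age'][0]  # -> value = 54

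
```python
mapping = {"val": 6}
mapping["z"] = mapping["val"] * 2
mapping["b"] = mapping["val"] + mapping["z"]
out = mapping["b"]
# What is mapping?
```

Trace (tracking mapping):
mapping = {'val': 6}  # -> mapping = {'val': 6}
mapping['z'] = mapping['val'] * 2  # -> mapping = {'val': 6, 'z': 12}
mapping['b'] = mapping['val'] + mapping['z']  # -> mapping = {'val': 6, 'z': 12, 'b': 18}
out = mapping['b']  # -> out = 18

Answer: {'val': 6, 'z': 12, 'b': 18}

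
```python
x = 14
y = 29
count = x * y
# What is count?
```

Trace (tracking count):
x = 14  # -> x = 14
y = 29  # -> y = 29
count = x * y  # -> count = 406

Answer: 406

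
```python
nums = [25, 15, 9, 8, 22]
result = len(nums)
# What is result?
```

Trace (tracking result):
nums = [25, 15, 9, 8, 22]  # -> nums = [25, 15, 9, 8, 22]
result = len(nums)  # -> result = 5

Answer: 5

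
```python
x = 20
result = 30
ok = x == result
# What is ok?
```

Answer: False

Derivation:
Trace (tracking ok):
x = 20  # -> x = 20
result = 30  # -> result = 30
ok = x == result  # -> ok = False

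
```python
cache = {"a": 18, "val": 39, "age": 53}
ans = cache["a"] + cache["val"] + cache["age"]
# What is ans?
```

Answer: 110

Derivation:
Trace (tracking ans):
cache = {'a': 18, 'val': 39, 'age': 53}  # -> cache = {'a': 18, 'val': 39, 'age': 53}
ans = cache['a'] + cache['val'] + cache['age']  # -> ans = 110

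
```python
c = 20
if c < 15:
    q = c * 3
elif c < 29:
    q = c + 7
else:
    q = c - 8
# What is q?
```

Answer: 27

Derivation:
Trace (tracking q):
c = 20  # -> c = 20
if c < 15:  # condition is False
elif c < 29:  # condition is True
    q = c + 7  # -> q = 27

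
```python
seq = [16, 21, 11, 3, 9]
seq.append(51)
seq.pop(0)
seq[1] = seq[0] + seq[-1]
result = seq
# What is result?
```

Answer: [21, 72, 3, 9, 51]

Derivation:
Trace (tracking result):
seq = [16, 21, 11, 3, 9]  # -> seq = [16, 21, 11, 3, 9]
seq.append(51)  # -> seq = [16, 21, 11, 3, 9, 51]
seq.pop(0)  # -> seq = [21, 11, 3, 9, 51]
seq[1] = seq[0] + seq[-1]  # -> seq = [21, 72, 3, 9, 51]
result = seq  # -> result = [21, 72, 3, 9, 51]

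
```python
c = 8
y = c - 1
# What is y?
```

Trace (tracking y):
c = 8  # -> c = 8
y = c - 1  # -> y = 7

Answer: 7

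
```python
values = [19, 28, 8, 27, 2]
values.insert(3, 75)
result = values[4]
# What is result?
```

Trace (tracking result):
values = [19, 28, 8, 27, 2]  # -> values = [19, 28, 8, 27, 2]
values.insert(3, 75)  # -> values = [19, 28, 8, 75, 27, 2]
result = values[4]  # -> result = 27

Answer: 27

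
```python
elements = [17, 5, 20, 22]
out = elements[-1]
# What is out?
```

Trace (tracking out):
elements = [17, 5, 20, 22]  # -> elements = [17, 5, 20, 22]
out = elements[-1]  # -> out = 22

Answer: 22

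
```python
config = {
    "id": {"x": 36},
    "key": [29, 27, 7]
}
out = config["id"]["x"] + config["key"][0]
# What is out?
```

Answer: 65

Derivation:
Trace (tracking out):
config = {'id': {'x': 36}, 'key': [29, 27, 7]}  # -> config = {'id': {'x': 36}, 'key': [29, 27, 7]}
out = config['id']['x'] + config['key'][0]  # -> out = 65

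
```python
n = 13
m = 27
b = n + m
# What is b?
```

Answer: 40

Derivation:
Trace (tracking b):
n = 13  # -> n = 13
m = 27  # -> m = 27
b = n + m  # -> b = 40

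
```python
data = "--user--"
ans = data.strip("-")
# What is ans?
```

Answer: 'user'

Derivation:
Trace (tracking ans):
data = '--user--'  # -> data = '--user--'
ans = data.strip('-')  # -> ans = 'user'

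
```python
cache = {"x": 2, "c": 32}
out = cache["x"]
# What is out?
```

Answer: 2

Derivation:
Trace (tracking out):
cache = {'x': 2, 'c': 32}  # -> cache = {'x': 2, 'c': 32}
out = cache['x']  # -> out = 2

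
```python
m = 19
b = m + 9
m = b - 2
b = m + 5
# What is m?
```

Trace (tracking m):
m = 19  # -> m = 19
b = m + 9  # -> b = 28
m = b - 2  # -> m = 26
b = m + 5  # -> b = 31

Answer: 26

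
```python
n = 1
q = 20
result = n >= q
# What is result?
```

Answer: False

Derivation:
Trace (tracking result):
n = 1  # -> n = 1
q = 20  # -> q = 20
result = n >= q  # -> result = False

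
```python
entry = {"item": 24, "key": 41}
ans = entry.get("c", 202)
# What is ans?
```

Trace (tracking ans):
entry = {'item': 24, 'key': 41}  # -> entry = {'item': 24, 'key': 41}
ans = entry.get('c', 202)  # -> ans = 202

Answer: 202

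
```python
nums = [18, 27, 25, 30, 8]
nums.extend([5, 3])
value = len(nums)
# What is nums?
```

Answer: [18, 27, 25, 30, 8, 5, 3]

Derivation:
Trace (tracking nums):
nums = [18, 27, 25, 30, 8]  # -> nums = [18, 27, 25, 30, 8]
nums.extend([5, 3])  # -> nums = [18, 27, 25, 30, 8, 5, 3]
value = len(nums)  # -> value = 7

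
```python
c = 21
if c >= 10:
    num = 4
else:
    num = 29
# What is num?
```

Answer: 4

Derivation:
Trace (tracking num):
c = 21  # -> c = 21
if c >= 10:  # condition is True
    num = 4  # -> num = 4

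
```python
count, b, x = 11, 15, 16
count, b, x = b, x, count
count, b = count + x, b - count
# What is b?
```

Answer: 1

Derivation:
Trace (tracking b):
count, b, x = (11, 15, 16)  # -> count = 11, b = 15, x = 16
count, b, x = (b, x, count)  # -> count = 15, b = 16, x = 11
count, b = (count + x, b - count)  # -> count = 26, b = 1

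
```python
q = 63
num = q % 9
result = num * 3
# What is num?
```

Trace (tracking num):
q = 63  # -> q = 63
num = q % 9  # -> num = 0
result = num * 3  # -> result = 0

Answer: 0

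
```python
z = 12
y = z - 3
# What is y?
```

Trace (tracking y):
z = 12  # -> z = 12
y = z - 3  # -> y = 9

Answer: 9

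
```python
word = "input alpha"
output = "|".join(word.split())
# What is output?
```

Trace (tracking output):
word = 'input alpha'  # -> word = 'input alpha'
output = '|'.join(word.split())  # -> output = 'input|alpha'

Answer: 'input|alpha'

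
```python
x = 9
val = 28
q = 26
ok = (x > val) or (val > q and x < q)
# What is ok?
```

Trace (tracking ok):
x = 9  # -> x = 9
val = 28  # -> val = 28
q = 26  # -> q = 26
ok = x > val or (val > q and x < q)  # -> ok = True

Answer: True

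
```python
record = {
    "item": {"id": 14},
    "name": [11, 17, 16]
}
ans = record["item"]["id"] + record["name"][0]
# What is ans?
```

Answer: 25

Derivation:
Trace (tracking ans):
record = {'item': {'id': 14}, 'name': [11, 17, 16]}  # -> record = {'item': {'id': 14}, 'name': [11, 17, 16]}
ans = record['item']['id'] + record['name'][0]  # -> ans = 25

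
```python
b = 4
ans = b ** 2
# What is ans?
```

Answer: 16

Derivation:
Trace (tracking ans):
b = 4  # -> b = 4
ans = b ** 2  # -> ans = 16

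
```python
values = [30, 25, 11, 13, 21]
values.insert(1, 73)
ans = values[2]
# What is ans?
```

Trace (tracking ans):
values = [30, 25, 11, 13, 21]  # -> values = [30, 25, 11, 13, 21]
values.insert(1, 73)  # -> values = [30, 73, 25, 11, 13, 21]
ans = values[2]  # -> ans = 25

Answer: 25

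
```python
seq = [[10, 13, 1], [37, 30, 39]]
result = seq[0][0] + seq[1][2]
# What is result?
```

Answer: 49

Derivation:
Trace (tracking result):
seq = [[10, 13, 1], [37, 30, 39]]  # -> seq = [[10, 13, 1], [37, 30, 39]]
result = seq[0][0] + seq[1][2]  # -> result = 49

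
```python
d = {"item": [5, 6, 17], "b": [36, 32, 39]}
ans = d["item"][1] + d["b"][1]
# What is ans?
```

Answer: 38

Derivation:
Trace (tracking ans):
d = {'item': [5, 6, 17], 'b': [36, 32, 39]}  # -> d = {'item': [5, 6, 17], 'b': [36, 32, 39]}
ans = d['item'][1] + d['b'][1]  # -> ans = 38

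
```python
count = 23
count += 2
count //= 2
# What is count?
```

Answer: 12

Derivation:
Trace (tracking count):
count = 23  # -> count = 23
count += 2  # -> count = 25
count //= 2  # -> count = 12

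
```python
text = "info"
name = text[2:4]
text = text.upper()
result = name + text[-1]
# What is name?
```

Trace (tracking name):
text = 'info'  # -> text = 'info'
name = text[2:4]  # -> name = 'fo'
text = text.upper()  # -> text = 'INFO'
result = name + text[-1]  # -> result = 'foO'

Answer: 'fo'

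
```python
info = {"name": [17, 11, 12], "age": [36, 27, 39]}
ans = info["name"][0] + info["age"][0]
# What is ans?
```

Trace (tracking ans):
info = {'name': [17, 11, 12], 'age': [36, 27, 39]}  # -> info = {'name': [17, 11, 12], 'age': [36, 27, 39]}
ans = info['name'][0] + info['age'][0]  # -> ans = 53

Answer: 53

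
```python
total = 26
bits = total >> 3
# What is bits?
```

Trace (tracking bits):
total = 26  # -> total = 26
bits = total >> 3  # -> bits = 3

Answer: 3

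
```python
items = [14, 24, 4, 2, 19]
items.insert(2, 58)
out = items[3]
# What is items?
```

Answer: [14, 24, 58, 4, 2, 19]

Derivation:
Trace (tracking items):
items = [14, 24, 4, 2, 19]  # -> items = [14, 24, 4, 2, 19]
items.insert(2, 58)  # -> items = [14, 24, 58, 4, 2, 19]
out = items[3]  # -> out = 4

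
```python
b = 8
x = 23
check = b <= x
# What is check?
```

Trace (tracking check):
b = 8  # -> b = 8
x = 23  # -> x = 23
check = b <= x  # -> check = True

Answer: True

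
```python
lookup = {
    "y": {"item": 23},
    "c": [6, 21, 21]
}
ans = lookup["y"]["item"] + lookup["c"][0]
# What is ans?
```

Answer: 29

Derivation:
Trace (tracking ans):
lookup = {'y': {'item': 23}, 'c': [6, 21, 21]}  # -> lookup = {'y': {'item': 23}, 'c': [6, 21, 21]}
ans = lookup['y']['item'] + lookup['c'][0]  # -> ans = 29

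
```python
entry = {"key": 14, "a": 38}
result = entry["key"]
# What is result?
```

Answer: 14

Derivation:
Trace (tracking result):
entry = {'key': 14, 'a': 38}  # -> entry = {'key': 14, 'a': 38}
result = entry['key']  # -> result = 14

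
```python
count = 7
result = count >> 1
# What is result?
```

Answer: 3

Derivation:
Trace (tracking result):
count = 7  # -> count = 7
result = count >> 1  # -> result = 3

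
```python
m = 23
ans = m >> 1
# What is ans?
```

Trace (tracking ans):
m = 23  # -> m = 23
ans = m >> 1  # -> ans = 11

Answer: 11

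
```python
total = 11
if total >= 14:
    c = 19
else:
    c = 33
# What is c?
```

Trace (tracking c):
total = 11  # -> total = 11
if total >= 14:  # condition is False
else:
    c = 33  # -> c = 33

Answer: 33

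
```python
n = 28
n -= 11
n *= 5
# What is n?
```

Trace (tracking n):
n = 28  # -> n = 28
n -= 11  # -> n = 17
n *= 5  # -> n = 85

Answer: 85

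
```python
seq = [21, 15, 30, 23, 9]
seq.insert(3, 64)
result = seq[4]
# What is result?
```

Answer: 23

Derivation:
Trace (tracking result):
seq = [21, 15, 30, 23, 9]  # -> seq = [21, 15, 30, 23, 9]
seq.insert(3, 64)  # -> seq = [21, 15, 30, 64, 23, 9]
result = seq[4]  # -> result = 23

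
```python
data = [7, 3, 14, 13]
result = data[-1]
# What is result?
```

Answer: 13

Derivation:
Trace (tracking result):
data = [7, 3, 14, 13]  # -> data = [7, 3, 14, 13]
result = data[-1]  # -> result = 13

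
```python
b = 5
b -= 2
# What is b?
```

Answer: 3

Derivation:
Trace (tracking b):
b = 5  # -> b = 5
b -= 2  # -> b = 3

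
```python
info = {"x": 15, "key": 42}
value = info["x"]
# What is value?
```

Answer: 15

Derivation:
Trace (tracking value):
info = {'x': 15, 'key': 42}  # -> info = {'x': 15, 'key': 42}
value = info['x']  # -> value = 15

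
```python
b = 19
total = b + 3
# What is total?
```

Trace (tracking total):
b = 19  # -> b = 19
total = b + 3  # -> total = 22

Answer: 22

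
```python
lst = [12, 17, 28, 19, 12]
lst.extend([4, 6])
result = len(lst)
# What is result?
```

Answer: 7

Derivation:
Trace (tracking result):
lst = [12, 17, 28, 19, 12]  # -> lst = [12, 17, 28, 19, 12]
lst.extend([4, 6])  # -> lst = [12, 17, 28, 19, 12, 4, 6]
result = len(lst)  # -> result = 7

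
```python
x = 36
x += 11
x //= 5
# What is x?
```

Trace (tracking x):
x = 36  # -> x = 36
x += 11  # -> x = 47
x //= 5  # -> x = 9

Answer: 9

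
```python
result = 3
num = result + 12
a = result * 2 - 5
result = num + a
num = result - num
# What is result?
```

Trace (tracking result):
result = 3  # -> result = 3
num = result + 12  # -> num = 15
a = result * 2 - 5  # -> a = 1
result = num + a  # -> result = 16
num = result - num  # -> num = 1

Answer: 16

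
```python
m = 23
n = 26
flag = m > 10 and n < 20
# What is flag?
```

Answer: False

Derivation:
Trace (tracking flag):
m = 23  # -> m = 23
n = 26  # -> n = 26
flag = m > 10 and n < 20  # -> flag = False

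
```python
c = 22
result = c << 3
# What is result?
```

Trace (tracking result):
c = 22  # -> c = 22
result = c << 3  # -> result = 176

Answer: 176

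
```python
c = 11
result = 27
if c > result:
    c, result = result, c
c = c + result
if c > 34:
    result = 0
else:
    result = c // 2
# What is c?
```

Trace (tracking c):
c = 11  # -> c = 11
result = 27  # -> result = 27
if c > result:  # condition is False
c = c + result  # -> c = 38
if c > 34:  # condition is True
    result = 0  # -> result = 0

Answer: 38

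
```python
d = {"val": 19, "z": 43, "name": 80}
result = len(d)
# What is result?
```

Trace (tracking result):
d = {'val': 19, 'z': 43, 'name': 80}  # -> d = {'val': 19, 'z': 43, 'name': 80}
result = len(d)  # -> result = 3

Answer: 3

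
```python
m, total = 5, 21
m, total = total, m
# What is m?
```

Trace (tracking m):
m, total = (5, 21)  # -> m = 5, total = 21
m, total = (total, m)  # -> m = 21, total = 5

Answer: 21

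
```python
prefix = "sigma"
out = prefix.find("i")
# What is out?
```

Answer: 1

Derivation:
Trace (tracking out):
prefix = 'sigma'  # -> prefix = 'sigma'
out = prefix.find('i')  # -> out = 1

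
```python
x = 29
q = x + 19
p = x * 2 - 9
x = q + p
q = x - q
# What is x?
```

Trace (tracking x):
x = 29  # -> x = 29
q = x + 19  # -> q = 48
p = x * 2 - 9  # -> p = 49
x = q + p  # -> x = 97
q = x - q  # -> q = 49

Answer: 97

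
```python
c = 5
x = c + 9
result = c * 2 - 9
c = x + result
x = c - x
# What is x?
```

Trace (tracking x):
c = 5  # -> c = 5
x = c + 9  # -> x = 14
result = c * 2 - 9  # -> result = 1
c = x + result  # -> c = 15
x = c - x  # -> x = 1

Answer: 1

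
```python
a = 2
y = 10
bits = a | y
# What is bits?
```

Trace (tracking bits):
a = 2  # -> a = 2
y = 10  # -> y = 10
bits = a | y  # -> bits = 10

Answer: 10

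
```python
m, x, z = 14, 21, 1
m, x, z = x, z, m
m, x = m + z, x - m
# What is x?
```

Trace (tracking x):
m, x, z = (14, 21, 1)  # -> m = 14, x = 21, z = 1
m, x, z = (x, z, m)  # -> m = 21, x = 1, z = 14
m, x = (m + z, x - m)  # -> m = 35, x = -20

Answer: -20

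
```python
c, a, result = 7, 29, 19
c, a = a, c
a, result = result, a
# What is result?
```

Trace (tracking result):
c, a, result = (7, 29, 19)  # -> c = 7, a = 29, result = 19
c, a = (a, c)  # -> c = 29, a = 7
a, result = (result, a)  # -> a = 19, result = 7

Answer: 7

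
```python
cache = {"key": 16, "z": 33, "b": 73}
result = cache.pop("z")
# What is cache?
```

Answer: {'key': 16, 'b': 73}

Derivation:
Trace (tracking cache):
cache = {'key': 16, 'z': 33, 'b': 73}  # -> cache = {'key': 16, 'z': 33, 'b': 73}
result = cache.pop('z')  # -> result = 33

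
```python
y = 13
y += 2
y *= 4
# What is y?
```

Trace (tracking y):
y = 13  # -> y = 13
y += 2  # -> y = 15
y *= 4  # -> y = 60

Answer: 60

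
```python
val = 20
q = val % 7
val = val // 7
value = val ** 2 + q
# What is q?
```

Answer: 6

Derivation:
Trace (tracking q):
val = 20  # -> val = 20
q = val % 7  # -> q = 6
val = val // 7  # -> val = 2
value = val ** 2 + q  # -> value = 10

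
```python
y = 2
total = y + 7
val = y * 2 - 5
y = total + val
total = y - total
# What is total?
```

Answer: -1

Derivation:
Trace (tracking total):
y = 2  # -> y = 2
total = y + 7  # -> total = 9
val = y * 2 - 5  # -> val = -1
y = total + val  # -> y = 8
total = y - total  # -> total = -1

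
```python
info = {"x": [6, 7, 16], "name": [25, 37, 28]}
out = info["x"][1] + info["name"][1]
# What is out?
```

Answer: 44

Derivation:
Trace (tracking out):
info = {'x': [6, 7, 16], 'name': [25, 37, 28]}  # -> info = {'x': [6, 7, 16], 'name': [25, 37, 28]}
out = info['x'][1] + info['name'][1]  # -> out = 44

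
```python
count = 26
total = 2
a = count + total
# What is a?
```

Answer: 28

Derivation:
Trace (tracking a):
count = 26  # -> count = 26
total = 2  # -> total = 2
a = count + total  # -> a = 28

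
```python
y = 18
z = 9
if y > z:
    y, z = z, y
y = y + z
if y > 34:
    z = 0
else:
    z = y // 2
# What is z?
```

Answer: 13

Derivation:
Trace (tracking z):
y = 18  # -> y = 18
z = 9  # -> z = 9
if y > z:  # condition is True
    y, z = (z, y)  # -> y = 9, z = 18
y = y + z  # -> y = 27
if y > 34:  # condition is False
else:
    z = y // 2  # -> z = 13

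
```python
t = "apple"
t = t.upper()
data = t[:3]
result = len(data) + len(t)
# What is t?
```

Trace (tracking t):
t = 'apple'  # -> t = 'apple'
t = t.upper()  # -> t = 'APPLE'
data = t[:3]  # -> data = 'APP'
result = len(data) + len(t)  # -> result = 8

Answer: 'APPLE'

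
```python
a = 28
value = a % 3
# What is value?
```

Answer: 1

Derivation:
Trace (tracking value):
a = 28  # -> a = 28
value = a % 3  # -> value = 1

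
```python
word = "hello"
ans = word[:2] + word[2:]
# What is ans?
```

Trace (tracking ans):
word = 'hello'  # -> word = 'hello'
ans = word[:2] + word[2:]  # -> ans = 'hello'

Answer: 'hello'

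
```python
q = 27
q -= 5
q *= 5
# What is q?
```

Answer: 110

Derivation:
Trace (tracking q):
q = 27  # -> q = 27
q -= 5  # -> q = 22
q *= 5  # -> q = 110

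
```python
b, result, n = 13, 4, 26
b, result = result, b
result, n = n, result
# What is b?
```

Answer: 4

Derivation:
Trace (tracking b):
b, result, n = (13, 4, 26)  # -> b = 13, result = 4, n = 26
b, result = (result, b)  # -> b = 4, result = 13
result, n = (n, result)  # -> result = 26, n = 13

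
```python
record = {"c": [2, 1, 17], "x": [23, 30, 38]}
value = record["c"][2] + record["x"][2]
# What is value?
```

Trace (tracking value):
record = {'c': [2, 1, 17], 'x': [23, 30, 38]}  # -> record = {'c': [2, 1, 17], 'x': [23, 30, 38]}
value = record['c'][2] + record['x'][2]  # -> value = 55

Answer: 55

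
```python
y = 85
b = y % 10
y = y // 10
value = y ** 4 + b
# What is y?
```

Answer: 8

Derivation:
Trace (tracking y):
y = 85  # -> y = 85
b = y % 10  # -> b = 5
y = y // 10  # -> y = 8
value = y ** 4 + b  # -> value = 4101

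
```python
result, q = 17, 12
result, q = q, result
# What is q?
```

Trace (tracking q):
result, q = (17, 12)  # -> result = 17, q = 12
result, q = (q, result)  # -> result = 12, q = 17

Answer: 17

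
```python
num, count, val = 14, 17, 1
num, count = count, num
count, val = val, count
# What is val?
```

Answer: 14

Derivation:
Trace (tracking val):
num, count, val = (14, 17, 1)  # -> num = 14, count = 17, val = 1
num, count = (count, num)  # -> num = 17, count = 14
count, val = (val, count)  # -> count = 1, val = 14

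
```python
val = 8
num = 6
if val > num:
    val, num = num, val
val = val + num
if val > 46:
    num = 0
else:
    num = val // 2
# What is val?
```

Trace (tracking val):
val = 8  # -> val = 8
num = 6  # -> num = 6
if val > num:  # condition is True
    val, num = (num, val)  # -> val = 6, num = 8
val = val + num  # -> val = 14
if val > 46:  # condition is False
else:
    num = val // 2  # -> num = 7

Answer: 14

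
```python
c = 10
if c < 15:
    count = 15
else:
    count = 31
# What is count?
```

Trace (tracking count):
c = 10  # -> c = 10
if c < 15:  # condition is True
    count = 15  # -> count = 15

Answer: 15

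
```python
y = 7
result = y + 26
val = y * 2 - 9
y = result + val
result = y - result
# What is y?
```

Answer: 38

Derivation:
Trace (tracking y):
y = 7  # -> y = 7
result = y + 26  # -> result = 33
val = y * 2 - 9  # -> val = 5
y = result + val  # -> y = 38
result = y - result  # -> result = 5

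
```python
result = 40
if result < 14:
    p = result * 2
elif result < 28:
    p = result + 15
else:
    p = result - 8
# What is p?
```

Answer: 32

Derivation:
Trace (tracking p):
result = 40  # -> result = 40
if result < 14:  # condition is False
elif result < 28:  # condition is False
else:
    p = result - 8  # -> p = 32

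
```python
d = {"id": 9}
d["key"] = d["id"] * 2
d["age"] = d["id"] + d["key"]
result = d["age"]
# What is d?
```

Answer: {'id': 9, 'key': 18, 'age': 27}

Derivation:
Trace (tracking d):
d = {'id': 9}  # -> d = {'id': 9}
d['key'] = d['id'] * 2  # -> d = {'id': 9, 'key': 18}
d['age'] = d['id'] + d['key']  # -> d = {'id': 9, 'key': 18, 'age': 27}
result = d['age']  # -> result = 27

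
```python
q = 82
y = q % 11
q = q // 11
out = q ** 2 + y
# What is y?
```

Answer: 5

Derivation:
Trace (tracking y):
q = 82  # -> q = 82
y = q % 11  # -> y = 5
q = q // 11  # -> q = 7
out = q ** 2 + y  # -> out = 54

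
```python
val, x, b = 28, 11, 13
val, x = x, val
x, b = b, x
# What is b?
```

Answer: 28

Derivation:
Trace (tracking b):
val, x, b = (28, 11, 13)  # -> val = 28, x = 11, b = 13
val, x = (x, val)  # -> val = 11, x = 28
x, b = (b, x)  # -> x = 13, b = 28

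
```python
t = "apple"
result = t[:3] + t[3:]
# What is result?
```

Trace (tracking result):
t = 'apple'  # -> t = 'apple'
result = t[:3] + t[3:]  # -> result = 'apple'

Answer: 'apple'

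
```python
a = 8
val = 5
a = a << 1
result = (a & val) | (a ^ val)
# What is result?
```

Answer: 21

Derivation:
Trace (tracking result):
a = 8  # -> a = 8
val = 5  # -> val = 5
a = a << 1  # -> a = 16
result = a & val | a ^ val  # -> result = 21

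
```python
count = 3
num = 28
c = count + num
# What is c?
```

Answer: 31

Derivation:
Trace (tracking c):
count = 3  # -> count = 3
num = 28  # -> num = 28
c = count + num  # -> c = 31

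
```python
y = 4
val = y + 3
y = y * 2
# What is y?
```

Trace (tracking y):
y = 4  # -> y = 4
val = y + 3  # -> val = 7
y = y * 2  # -> y = 8

Answer: 8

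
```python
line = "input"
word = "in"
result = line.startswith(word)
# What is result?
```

Trace (tracking result):
line = 'input'  # -> line = 'input'
word = 'in'  # -> word = 'in'
result = line.startswith(word)  # -> result = True

Answer: True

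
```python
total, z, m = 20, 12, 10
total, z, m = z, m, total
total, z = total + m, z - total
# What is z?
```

Answer: -2

Derivation:
Trace (tracking z):
total, z, m = (20, 12, 10)  # -> total = 20, z = 12, m = 10
total, z, m = (z, m, total)  # -> total = 12, z = 10, m = 20
total, z = (total + m, z - total)  # -> total = 32, z = -2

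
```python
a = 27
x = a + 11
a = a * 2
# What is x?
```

Trace (tracking x):
a = 27  # -> a = 27
x = a + 11  # -> x = 38
a = a * 2  # -> a = 54

Answer: 38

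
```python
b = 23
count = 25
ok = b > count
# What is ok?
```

Answer: False

Derivation:
Trace (tracking ok):
b = 23  # -> b = 23
count = 25  # -> count = 25
ok = b > count  # -> ok = False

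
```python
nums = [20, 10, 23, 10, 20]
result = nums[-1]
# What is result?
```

Trace (tracking result):
nums = [20, 10, 23, 10, 20]  # -> nums = [20, 10, 23, 10, 20]
result = nums[-1]  # -> result = 20

Answer: 20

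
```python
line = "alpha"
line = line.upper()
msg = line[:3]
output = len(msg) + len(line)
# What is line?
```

Trace (tracking line):
line = 'alpha'  # -> line = 'alpha'
line = line.upper()  # -> line = 'ALPHA'
msg = line[:3]  # -> msg = 'ALP'
output = len(msg) + len(line)  # -> output = 8

Answer: 'ALPHA'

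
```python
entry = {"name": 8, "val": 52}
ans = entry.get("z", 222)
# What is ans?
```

Trace (tracking ans):
entry = {'name': 8, 'val': 52}  # -> entry = {'name': 8, 'val': 52}
ans = entry.get('z', 222)  # -> ans = 222

Answer: 222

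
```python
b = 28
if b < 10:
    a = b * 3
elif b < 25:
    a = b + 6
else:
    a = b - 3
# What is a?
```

Answer: 25

Derivation:
Trace (tracking a):
b = 28  # -> b = 28
if b < 10:  # condition is False
elif b < 25:  # condition is False
else:
    a = b - 3  # -> a = 25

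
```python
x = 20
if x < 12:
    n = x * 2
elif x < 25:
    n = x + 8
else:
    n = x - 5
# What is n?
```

Trace (tracking n):
x = 20  # -> x = 20
if x < 12:  # condition is False
elif x < 25:  # condition is True
    n = x + 8  # -> n = 28

Answer: 28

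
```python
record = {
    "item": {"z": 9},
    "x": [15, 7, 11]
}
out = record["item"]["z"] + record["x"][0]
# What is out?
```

Answer: 24

Derivation:
Trace (tracking out):
record = {'item': {'z': 9}, 'x': [15, 7, 11]}  # -> record = {'item': {'z': 9}, 'x': [15, 7, 11]}
out = record['item']['z'] + record['x'][0]  # -> out = 24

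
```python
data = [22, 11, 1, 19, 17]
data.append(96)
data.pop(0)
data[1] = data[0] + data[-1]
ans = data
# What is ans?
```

Answer: [11, 107, 19, 17, 96]

Derivation:
Trace (tracking ans):
data = [22, 11, 1, 19, 17]  # -> data = [22, 11, 1, 19, 17]
data.append(96)  # -> data = [22, 11, 1, 19, 17, 96]
data.pop(0)  # -> data = [11, 1, 19, 17, 96]
data[1] = data[0] + data[-1]  # -> data = [11, 107, 19, 17, 96]
ans = data  # -> ans = [11, 107, 19, 17, 96]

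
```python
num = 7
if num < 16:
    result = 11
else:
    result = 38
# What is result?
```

Answer: 11

Derivation:
Trace (tracking result):
num = 7  # -> num = 7
if num < 16:  # condition is True
    result = 11  # -> result = 11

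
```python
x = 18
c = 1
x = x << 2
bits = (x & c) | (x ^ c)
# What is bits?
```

Answer: 73

Derivation:
Trace (tracking bits):
x = 18  # -> x = 18
c = 1  # -> c = 1
x = x << 2  # -> x = 72
bits = x & c | x ^ c  # -> bits = 73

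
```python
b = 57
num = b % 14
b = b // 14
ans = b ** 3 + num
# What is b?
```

Answer: 4

Derivation:
Trace (tracking b):
b = 57  # -> b = 57
num = b % 14  # -> num = 1
b = b // 14  # -> b = 4
ans = b ** 3 + num  # -> ans = 65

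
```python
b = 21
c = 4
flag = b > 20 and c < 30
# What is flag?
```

Answer: True

Derivation:
Trace (tracking flag):
b = 21  # -> b = 21
c = 4  # -> c = 4
flag = b > 20 and c < 30  # -> flag = True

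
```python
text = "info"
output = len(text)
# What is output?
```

Trace (tracking output):
text = 'info'  # -> text = 'info'
output = len(text)  # -> output = 4

Answer: 4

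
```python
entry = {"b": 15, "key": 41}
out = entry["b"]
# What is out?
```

Trace (tracking out):
entry = {'b': 15, 'key': 41}  # -> entry = {'b': 15, 'key': 41}
out = entry['b']  # -> out = 15

Answer: 15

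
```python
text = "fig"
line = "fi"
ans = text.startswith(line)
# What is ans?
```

Answer: True

Derivation:
Trace (tracking ans):
text = 'fig'  # -> text = 'fig'
line = 'fi'  # -> line = 'fi'
ans = text.startswith(line)  # -> ans = True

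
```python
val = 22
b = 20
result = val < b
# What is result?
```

Trace (tracking result):
val = 22  # -> val = 22
b = 20  # -> b = 20
result = val < b  # -> result = False

Answer: False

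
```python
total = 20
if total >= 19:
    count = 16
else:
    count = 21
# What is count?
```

Answer: 16

Derivation:
Trace (tracking count):
total = 20  # -> total = 20
if total >= 19:  # condition is True
    count = 16  # -> count = 16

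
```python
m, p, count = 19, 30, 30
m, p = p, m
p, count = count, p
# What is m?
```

Answer: 30

Derivation:
Trace (tracking m):
m, p, count = (19, 30, 30)  # -> m = 19, p = 30, count = 30
m, p = (p, m)  # -> m = 30, p = 19
p, count = (count, p)  # -> p = 30, count = 19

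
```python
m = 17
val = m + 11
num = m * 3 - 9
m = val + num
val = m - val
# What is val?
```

Answer: 42

Derivation:
Trace (tracking val):
m = 17  # -> m = 17
val = m + 11  # -> val = 28
num = m * 3 - 9  # -> num = 42
m = val + num  # -> m = 70
val = m - val  # -> val = 42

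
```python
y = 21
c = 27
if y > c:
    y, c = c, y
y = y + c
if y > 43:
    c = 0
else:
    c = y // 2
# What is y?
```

Trace (tracking y):
y = 21  # -> y = 21
c = 27  # -> c = 27
if y > c:  # condition is False
y = y + c  # -> y = 48
if y > 43:  # condition is True
    c = 0  # -> c = 0

Answer: 48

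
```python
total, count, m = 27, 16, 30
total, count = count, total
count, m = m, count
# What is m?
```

Answer: 27

Derivation:
Trace (tracking m):
total, count, m = (27, 16, 30)  # -> total = 27, count = 16, m = 30
total, count = (count, total)  # -> total = 16, count = 27
count, m = (m, count)  # -> count = 30, m = 27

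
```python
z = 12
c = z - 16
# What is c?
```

Answer: -4

Derivation:
Trace (tracking c):
z = 12  # -> z = 12
c = z - 16  # -> c = -4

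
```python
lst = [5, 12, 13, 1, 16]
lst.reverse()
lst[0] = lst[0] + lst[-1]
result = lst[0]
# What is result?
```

Trace (tracking result):
lst = [5, 12, 13, 1, 16]  # -> lst = [5, 12, 13, 1, 16]
lst.reverse()  # -> lst = [16, 1, 13, 12, 5]
lst[0] = lst[0] + lst[-1]  # -> lst = [21, 1, 13, 12, 5]
result = lst[0]  # -> result = 21

Answer: 21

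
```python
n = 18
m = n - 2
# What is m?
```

Answer: 16

Derivation:
Trace (tracking m):
n = 18  # -> n = 18
m = n - 2  # -> m = 16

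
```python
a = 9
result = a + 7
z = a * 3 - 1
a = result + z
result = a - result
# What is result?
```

Trace (tracking result):
a = 9  # -> a = 9
result = a + 7  # -> result = 16
z = a * 3 - 1  # -> z = 26
a = result + z  # -> a = 42
result = a - result  # -> result = 26

Answer: 26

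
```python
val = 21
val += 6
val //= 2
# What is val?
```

Answer: 13

Derivation:
Trace (tracking val):
val = 21  # -> val = 21
val += 6  # -> val = 27
val //= 2  # -> val = 13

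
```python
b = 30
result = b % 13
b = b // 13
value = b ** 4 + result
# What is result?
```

Answer: 4

Derivation:
Trace (tracking result):
b = 30  # -> b = 30
result = b % 13  # -> result = 4
b = b // 13  # -> b = 2
value = b ** 4 + result  # -> value = 20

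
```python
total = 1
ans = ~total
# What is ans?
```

Trace (tracking ans):
total = 1  # -> total = 1
ans = ~total  # -> ans = -2

Answer: -2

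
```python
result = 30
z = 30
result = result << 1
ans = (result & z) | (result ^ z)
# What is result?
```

Trace (tracking result):
result = 30  # -> result = 30
z = 30  # -> z = 30
result = result << 1  # -> result = 60
ans = result & z | result ^ z  # -> ans = 62

Answer: 60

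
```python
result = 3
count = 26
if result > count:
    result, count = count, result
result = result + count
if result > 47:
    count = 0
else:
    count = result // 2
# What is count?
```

Trace (tracking count):
result = 3  # -> result = 3
count = 26  # -> count = 26
if result > count:  # condition is False
result = result + count  # -> result = 29
if result > 47:  # condition is False
else:
    count = result // 2  # -> count = 14

Answer: 14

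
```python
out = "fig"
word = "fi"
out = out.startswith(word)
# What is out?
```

Trace (tracking out):
out = 'fig'  # -> out = 'fig'
word = 'fi'  # -> word = 'fi'
out = out.startswith(word)  # -> out = True

Answer: True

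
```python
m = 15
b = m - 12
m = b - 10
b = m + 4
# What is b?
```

Answer: -3

Derivation:
Trace (tracking b):
m = 15  # -> m = 15
b = m - 12  # -> b = 3
m = b - 10  # -> m = -7
b = m + 4  # -> b = -3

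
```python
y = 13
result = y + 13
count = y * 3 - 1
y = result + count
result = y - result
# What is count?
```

Answer: 38

Derivation:
Trace (tracking count):
y = 13  # -> y = 13
result = y + 13  # -> result = 26
count = y * 3 - 1  # -> count = 38
y = result + count  # -> y = 64
result = y - result  # -> result = 38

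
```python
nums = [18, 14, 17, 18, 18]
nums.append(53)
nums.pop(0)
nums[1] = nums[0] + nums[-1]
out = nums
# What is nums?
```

Trace (tracking nums):
nums = [18, 14, 17, 18, 18]  # -> nums = [18, 14, 17, 18, 18]
nums.append(53)  # -> nums = [18, 14, 17, 18, 18, 53]
nums.pop(0)  # -> nums = [14, 17, 18, 18, 53]
nums[1] = nums[0] + nums[-1]  # -> nums = [14, 67, 18, 18, 53]
out = nums  # -> out = [14, 67, 18, 18, 53]

Answer: [14, 67, 18, 18, 53]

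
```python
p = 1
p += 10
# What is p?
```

Answer: 11

Derivation:
Trace (tracking p):
p = 1  # -> p = 1
p += 10  # -> p = 11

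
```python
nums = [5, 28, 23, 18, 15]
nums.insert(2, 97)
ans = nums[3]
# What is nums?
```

Answer: [5, 28, 97, 23, 18, 15]

Derivation:
Trace (tracking nums):
nums = [5, 28, 23, 18, 15]  # -> nums = [5, 28, 23, 18, 15]
nums.insert(2, 97)  # -> nums = [5, 28, 97, 23, 18, 15]
ans = nums[3]  # -> ans = 23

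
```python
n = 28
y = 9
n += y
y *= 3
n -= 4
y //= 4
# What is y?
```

Trace (tracking y):
n = 28  # -> n = 28
y = 9  # -> y = 9
n += y  # -> n = 37
y *= 3  # -> y = 27
n -= 4  # -> n = 33
y //= 4  # -> y = 6

Answer: 6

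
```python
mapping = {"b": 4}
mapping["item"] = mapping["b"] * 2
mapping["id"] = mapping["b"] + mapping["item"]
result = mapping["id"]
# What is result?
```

Answer: 12

Derivation:
Trace (tracking result):
mapping = {'b': 4}  # -> mapping = {'b': 4}
mapping['item'] = mapping['b'] * 2  # -> mapping = {'b': 4, 'item': 8}
mapping['id'] = mapping['b'] + mapping['item']  # -> mapping = {'b': 4, 'item': 8, 'id': 12}
result = mapping['id']  # -> result = 12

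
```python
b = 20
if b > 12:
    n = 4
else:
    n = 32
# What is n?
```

Trace (tracking n):
b = 20  # -> b = 20
if b > 12:  # condition is True
    n = 4  # -> n = 4

Answer: 4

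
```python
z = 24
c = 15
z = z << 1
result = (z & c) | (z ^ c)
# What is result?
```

Trace (tracking result):
z = 24  # -> z = 24
c = 15  # -> c = 15
z = z << 1  # -> z = 48
result = z & c | z ^ c  # -> result = 63

Answer: 63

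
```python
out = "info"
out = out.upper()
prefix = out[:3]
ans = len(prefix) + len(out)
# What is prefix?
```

Trace (tracking prefix):
out = 'info'  # -> out = 'info'
out = out.upper()  # -> out = 'INFO'
prefix = out[:3]  # -> prefix = 'INF'
ans = len(prefix) + len(out)  # -> ans = 7

Answer: 'INF'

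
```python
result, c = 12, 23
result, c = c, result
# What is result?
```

Trace (tracking result):
result, c = (12, 23)  # -> result = 12, c = 23
result, c = (c, result)  # -> result = 23, c = 12

Answer: 23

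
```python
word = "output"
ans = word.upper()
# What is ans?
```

Answer: 'OUTPUT'

Derivation:
Trace (tracking ans):
word = 'output'  # -> word = 'output'
ans = word.upper()  # -> ans = 'OUTPUT'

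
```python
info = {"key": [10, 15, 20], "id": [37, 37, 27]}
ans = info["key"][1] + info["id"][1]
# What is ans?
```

Answer: 52

Derivation:
Trace (tracking ans):
info = {'key': [10, 15, 20], 'id': [37, 37, 27]}  # -> info = {'key': [10, 15, 20], 'id': [37, 37, 27]}
ans = info['key'][1] + info['id'][1]  # -> ans = 52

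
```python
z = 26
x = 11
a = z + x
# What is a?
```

Answer: 37

Derivation:
Trace (tracking a):
z = 26  # -> z = 26
x = 11  # -> x = 11
a = z + x  # -> a = 37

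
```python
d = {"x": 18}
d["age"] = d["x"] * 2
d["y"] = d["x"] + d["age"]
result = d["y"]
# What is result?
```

Trace (tracking result):
d = {'x': 18}  # -> d = {'x': 18}
d['age'] = d['x'] * 2  # -> d = {'x': 18, 'age': 36}
d['y'] = d['x'] + d['age']  # -> d = {'x': 18, 'age': 36, 'y': 54}
result = d['y']  # -> result = 54

Answer: 54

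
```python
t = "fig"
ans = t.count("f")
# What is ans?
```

Trace (tracking ans):
t = 'fig'  # -> t = 'fig'
ans = t.count('f')  # -> ans = 1

Answer: 1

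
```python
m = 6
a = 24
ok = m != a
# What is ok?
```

Trace (tracking ok):
m = 6  # -> m = 6
a = 24  # -> a = 24
ok = m != a  # -> ok = True

Answer: True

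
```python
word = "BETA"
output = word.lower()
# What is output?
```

Trace (tracking output):
word = 'BETA'  # -> word = 'BETA'
output = word.lower()  # -> output = 'beta'

Answer: 'beta'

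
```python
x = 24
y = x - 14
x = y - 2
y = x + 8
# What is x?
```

Answer: 8

Derivation:
Trace (tracking x):
x = 24  # -> x = 24
y = x - 14  # -> y = 10
x = y - 2  # -> x = 8
y = x + 8  # -> y = 16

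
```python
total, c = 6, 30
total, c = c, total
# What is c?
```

Trace (tracking c):
total, c = (6, 30)  # -> total = 6, c = 30
total, c = (c, total)  # -> total = 30, c = 6

Answer: 6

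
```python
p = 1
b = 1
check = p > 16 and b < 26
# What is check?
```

Answer: False

Derivation:
Trace (tracking check):
p = 1  # -> p = 1
b = 1  # -> b = 1
check = p > 16 and b < 26  # -> check = False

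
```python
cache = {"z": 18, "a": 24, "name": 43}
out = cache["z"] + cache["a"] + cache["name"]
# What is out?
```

Answer: 85

Derivation:
Trace (tracking out):
cache = {'z': 18, 'a': 24, 'name': 43}  # -> cache = {'z': 18, 'a': 24, 'name': 43}
out = cache['z'] + cache['a'] + cache['name']  # -> out = 85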